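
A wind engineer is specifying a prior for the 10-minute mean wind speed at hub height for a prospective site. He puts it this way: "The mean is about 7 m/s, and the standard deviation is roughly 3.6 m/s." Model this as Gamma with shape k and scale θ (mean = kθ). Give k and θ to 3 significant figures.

For Gamma(k, scale θ): mean = kθ, variance = kθ², so CV = 1/√k.
CV = SD/mean = 3.6/7 = 0.5143, hence k = 1/CV² = 3.78.
Then θ = mean/k = 7/3.78 = 1.85.

k ≈ 3.78, θ ≈ 1.85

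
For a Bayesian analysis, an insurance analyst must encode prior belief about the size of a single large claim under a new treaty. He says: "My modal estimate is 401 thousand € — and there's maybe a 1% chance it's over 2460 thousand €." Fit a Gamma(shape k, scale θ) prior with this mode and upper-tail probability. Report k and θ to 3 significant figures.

Gamma(k,θ) with k>1 has mode (k−1)θ, so θ = 401/(k−1).
Need P(X < 2460) = 0.99 with θ tied to k this way. Start at k = 2, θ = 401: P(X<2460) ≈ 0.985.
Too low — raise k to concentrate. Iterating converges to k ≈ 2.12.
Then θ = 401/(2.12−1) ≈ 359.

k ≈ 2.12, θ ≈ 359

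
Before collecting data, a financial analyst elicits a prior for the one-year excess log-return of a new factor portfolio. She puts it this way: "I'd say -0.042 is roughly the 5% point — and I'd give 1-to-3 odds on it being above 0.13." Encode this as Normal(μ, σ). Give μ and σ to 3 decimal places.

μ = 0.080, σ = 0.074

For Normal(μ,σ), the p-quantile is μ + z_p·σ. Here z_{0.05} = -1.645, z_{0.75} = 0.6745.
So -0.042 = μ − 1.645σ and 0.13 = μ + 0.6745σ.
Subtracting: σ = (0.13 − -0.042)/(0.6745 − (-1.645)) = 0.074.
Then μ = -0.042 − (-1.645)·0.074 = 0.080.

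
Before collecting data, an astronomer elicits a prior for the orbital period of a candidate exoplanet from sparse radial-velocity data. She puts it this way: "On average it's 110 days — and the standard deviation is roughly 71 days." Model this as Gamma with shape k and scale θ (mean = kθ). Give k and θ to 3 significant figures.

For Gamma(k, scale θ): mean = kθ, variance = kθ², so CV = 1/√k.
CV = SD/mean = 71/110 = 0.6455, hence k = 1/CV² = 2.4.
Then θ = mean/k = 110/2.4 = 45.8.

k ≈ 2.4, θ ≈ 45.8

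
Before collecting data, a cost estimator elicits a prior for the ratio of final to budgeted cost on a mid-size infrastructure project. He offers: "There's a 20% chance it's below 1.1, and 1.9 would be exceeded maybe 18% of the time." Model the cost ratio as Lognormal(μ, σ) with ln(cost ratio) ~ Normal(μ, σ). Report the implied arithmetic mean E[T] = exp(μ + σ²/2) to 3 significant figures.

E[T] ≈ 1.5

If T ~ Lognormal(μ,σ) then ln T ~ Normal(μ,σ), so the p-quantile of ln T is μ + z_p·σ.
ln(1.1) = 0.09531 and ln(1.9) = 0.6419; z_{0.2} = -0.8416, z_{0.82} = 0.9154.
σ = (0.6419 − 0.09531)/(0.9154 − (-0.8416)) = 0.311.
μ = 0.09531 − (-0.8416)·0.311 = 0.357.
E[T] = exp(μ + σ²/2) = exp(0.357 + 0.0484) = 1.5.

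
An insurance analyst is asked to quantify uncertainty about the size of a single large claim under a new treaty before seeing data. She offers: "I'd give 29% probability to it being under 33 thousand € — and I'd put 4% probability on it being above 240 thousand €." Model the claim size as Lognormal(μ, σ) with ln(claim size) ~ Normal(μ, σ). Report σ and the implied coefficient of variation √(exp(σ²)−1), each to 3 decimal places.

σ ≈ 0.861, CV ≈ 1.048

If T ~ Lognormal(μ,σ) then ln T ~ Normal(μ,σ), so the p-quantile of ln T is μ + z_p·σ.
ln(33) = 3.497 and ln(240) = 5.481; z_{0.29} = -0.5534, z_{0.96} = 1.751.
σ = (5.481 − 3.497)/(1.751 − (-0.5534)) = 0.861.
μ = 3.497 − (-0.5534)·0.861 = 3.973.
CV = √(exp(σ²)−1) = √(exp(0.7416)−1) = 1.048.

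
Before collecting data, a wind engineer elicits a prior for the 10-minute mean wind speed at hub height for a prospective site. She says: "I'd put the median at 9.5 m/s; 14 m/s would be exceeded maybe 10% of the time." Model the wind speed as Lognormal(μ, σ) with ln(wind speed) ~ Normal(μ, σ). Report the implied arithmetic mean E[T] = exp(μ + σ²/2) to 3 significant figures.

E[T] ≈ 9.94 m/s

If T ~ Lognormal(μ,σ) then ln T ~ Normal(μ,σ), so the p-quantile of ln T is μ + z_p·σ.
ln(9.5) = 2.251 and ln(14) = 2.639; z_{0.5} = 0, z_{0.9} = 1.282.
σ = (2.639 − 2.251)/(1.282 − (0)) = 0.303.
μ = 2.251 − (0)·0.303 = 2.251.
E[T] = exp(μ + σ²/2) = exp(2.251 + 0.0458) = 9.94 m/s.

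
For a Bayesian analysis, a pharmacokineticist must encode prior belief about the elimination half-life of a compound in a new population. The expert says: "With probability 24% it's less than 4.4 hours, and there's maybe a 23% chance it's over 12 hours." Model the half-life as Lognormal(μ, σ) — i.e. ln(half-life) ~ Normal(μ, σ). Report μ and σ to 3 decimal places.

μ ≈ 1.972, σ ≈ 0.694

If T ~ Lognormal(μ,σ) then ln T ~ Normal(μ,σ), so the p-quantile of ln T is μ + z_p·σ.
ln(4.4) = 1.482 and ln(12) = 2.485; z_{0.24} = -0.7063, z_{0.77} = 0.7388.
σ = (2.485 − 1.482)/(0.7388 − (-0.7063)) = 0.694.
μ = 1.482 − (-0.7063)·0.694 = 1.972.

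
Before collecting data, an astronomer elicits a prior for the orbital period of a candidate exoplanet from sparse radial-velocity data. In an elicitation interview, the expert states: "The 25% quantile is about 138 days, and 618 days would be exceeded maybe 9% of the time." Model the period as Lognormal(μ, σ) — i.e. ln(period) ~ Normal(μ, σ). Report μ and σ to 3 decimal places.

μ ≈ 5.429, σ ≈ 0.744

If T ~ Lognormal(μ,σ) then ln T ~ Normal(μ,σ), so the p-quantile of ln T is μ + z_p·σ.
ln(138) = 4.927 and ln(618) = 6.426; z_{0.25} = -0.6745, z_{0.91} = 1.341.
σ = (6.426 − 4.927)/(1.341 − (-0.6745)) = 0.744.
μ = 4.927 − (-0.6745)·0.744 = 5.429.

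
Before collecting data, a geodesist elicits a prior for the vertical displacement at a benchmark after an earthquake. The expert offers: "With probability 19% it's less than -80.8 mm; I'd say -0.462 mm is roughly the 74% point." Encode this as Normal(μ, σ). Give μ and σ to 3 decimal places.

The p-quantile of Normal(μ,σ) is μ + z_p·σ, with z_{0.19} = -0.8779 and z_{0.74} = 0.6433.
Eliminate σ: μ = (z₂·x₁ − z₁·x₂)/(z₂ − z₁) = (0.6433·-80.8 − (-0.8779)·-0.462)/1.521 = -34.438.
Then σ = (x₂ − x₁)/(z₂ − z₁) = (-0.462 − -80.8)/1.521 = 52.811.

μ = -34.438, σ = 52.811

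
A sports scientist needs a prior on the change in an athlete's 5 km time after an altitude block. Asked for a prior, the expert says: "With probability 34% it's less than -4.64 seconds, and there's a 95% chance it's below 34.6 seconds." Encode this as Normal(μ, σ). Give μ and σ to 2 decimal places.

The p-quantile of Normal(μ,σ) is μ + z_p·σ, with z_{0.34} = -0.4125 and z_{0.95} = 1.645.
Eliminate σ: μ = (z₂·x₁ − z₁·x₂)/(z₂ − z₁) = (1.645·-4.64 − (-0.4125)·34.6)/2.057 = 3.23.
Then σ = (x₂ − x₁)/(z₂ − z₁) = (34.6 − -4.64)/2.057 = 19.07.

μ = 3.23, σ = 19.07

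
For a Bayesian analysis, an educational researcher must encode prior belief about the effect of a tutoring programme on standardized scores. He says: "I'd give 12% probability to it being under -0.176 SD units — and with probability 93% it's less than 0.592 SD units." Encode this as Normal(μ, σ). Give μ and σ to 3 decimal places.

The p-quantile of Normal(μ,σ) is μ + z_p·σ, with z_{0.12} = -1.175 and z_{0.93} = 1.476.
Eliminate σ: μ = (z₂·x₁ − z₁·x₂)/(z₂ − z₁) = (1.476·-0.176 − (-1.175)·0.592)/2.651 = 0.164.
Then σ = (x₂ − x₁)/(z₂ − z₁) = (0.592 − -0.176)/2.651 = 0.290.

μ = 0.164, σ = 0.290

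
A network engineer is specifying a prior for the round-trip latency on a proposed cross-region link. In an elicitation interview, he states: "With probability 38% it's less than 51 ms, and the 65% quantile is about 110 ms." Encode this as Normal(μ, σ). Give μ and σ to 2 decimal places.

The p-quantile of Normal(μ,σ) is μ + z_p·σ, with z_{0.38} = -0.3055 and z_{0.65} = 0.3853.
Eliminate σ: μ = (z₂·x₁ − z₁·x₂)/(z₂ − z₁) = (0.3853·51 − (-0.3055)·110)/0.6908 = 77.09.
Then σ = (x₂ − x₁)/(z₂ − z₁) = (110 − 51)/0.6908 = 85.41.

μ = 77.09, σ = 85.41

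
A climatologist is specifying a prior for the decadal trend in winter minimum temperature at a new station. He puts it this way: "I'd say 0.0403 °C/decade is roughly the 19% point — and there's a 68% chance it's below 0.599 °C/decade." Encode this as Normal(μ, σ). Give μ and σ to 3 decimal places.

μ = 0.405, σ = 0.415

For Normal(μ,σ), the p-quantile is μ + z_p·σ. Here z_{0.19} = -0.8779, z_{0.68} = 0.4677.
So 0.0403 = μ − 0.8779σ and 0.599 = μ + 0.4677σ.
Subtracting: σ = (0.599 − 0.0403)/(0.4677 − (-0.8779)) = 0.415.
Then μ = 0.0403 − (-0.8779)·0.415 = 0.405.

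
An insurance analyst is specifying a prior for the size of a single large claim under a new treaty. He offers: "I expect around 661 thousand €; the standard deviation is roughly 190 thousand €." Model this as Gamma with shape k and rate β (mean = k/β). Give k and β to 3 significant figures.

k ≈ 12.1, β ≈ 0.0183

For Gamma(k, rate β): mean = k/β, variance = k/β², so CV = 1/√k.
CV = SD/mean = 190/661 = 0.2874, hence k = 1/CV² = 12.1.
Then β = k/mean = 12.1/661 = 0.0183.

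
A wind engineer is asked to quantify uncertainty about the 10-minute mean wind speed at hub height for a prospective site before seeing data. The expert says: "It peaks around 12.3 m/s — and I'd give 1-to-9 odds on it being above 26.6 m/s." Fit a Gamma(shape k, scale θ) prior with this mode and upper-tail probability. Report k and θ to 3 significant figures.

k ≈ 4.23, θ ≈ 3.81

Gamma(k,θ) with k>1 has mode (k−1)θ, so θ = 12.3/(k−1).
Need P(X < 26.6) = 0.9 with θ tied to k this way. Start at k = 2, θ = 12.3: P(X<26.6) ≈ 0.636.
Too low — raise k to concentrate. Iterating converges to k ≈ 4.23.
Then θ = 12.3/(4.23−1) ≈ 3.81.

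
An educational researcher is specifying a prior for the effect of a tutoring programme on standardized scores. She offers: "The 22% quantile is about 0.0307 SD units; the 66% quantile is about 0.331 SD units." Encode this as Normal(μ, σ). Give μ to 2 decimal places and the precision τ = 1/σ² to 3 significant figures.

μ = 0.23, τ = 15.6

The p-quantile of Normal(μ,σ) is μ + z_p·σ, with z_{0.22} = -0.7722 and z_{0.66} = 0.4125.
Eliminate σ: μ = (z₂·x₁ − z₁·x₂)/(z₂ − z₁) = (0.4125·0.0307 − (-0.7722)·0.331)/1.185 = 0.23.
Then σ = (x₂ − x₁)/(z₂ − z₁) = (0.331 − 0.0307)/1.185 = 0.25.
Precision τ = 1/σ² = 1/0.2535² = 15.6.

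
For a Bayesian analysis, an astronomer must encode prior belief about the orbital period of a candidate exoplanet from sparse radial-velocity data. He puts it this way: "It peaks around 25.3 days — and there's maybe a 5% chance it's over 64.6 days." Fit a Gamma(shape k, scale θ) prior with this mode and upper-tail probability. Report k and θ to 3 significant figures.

k ≈ 4.08, θ ≈ 8.21

Gamma(k,θ) with k>1 has mode (k−1)θ, so θ = 25.3/(k−1).
Need P(X < 64.6) = 0.95 with θ tied to k this way. Start at k = 2, θ = 25.3: P(X<64.6) ≈ 0.723.
Too low — raise k to concentrate. Iterating converges to k ≈ 4.08.
Then θ = 25.3/(4.08−1) ≈ 8.21.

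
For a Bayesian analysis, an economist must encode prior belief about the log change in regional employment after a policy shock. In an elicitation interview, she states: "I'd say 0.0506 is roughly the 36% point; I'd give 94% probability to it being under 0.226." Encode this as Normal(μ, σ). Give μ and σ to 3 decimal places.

μ = 0.083, σ = 0.092

For Normal(μ,σ), the p-quantile is μ + z_p·σ. Here z_{0.36} = -0.3585, z_{0.94} = 1.555.
So 0.0506 = μ − 0.3585σ and 0.226 = μ + 1.555σ.
Subtracting: σ = (0.226 − 0.0506)/(1.555 − (-0.3585)) = 0.092.
Then μ = 0.0506 − (-0.3585)·0.092 = 0.083.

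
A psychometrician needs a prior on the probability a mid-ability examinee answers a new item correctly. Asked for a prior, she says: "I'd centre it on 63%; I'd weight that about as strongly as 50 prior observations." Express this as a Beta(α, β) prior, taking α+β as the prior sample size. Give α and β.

Under the effective-sample-size interpretation, Beta(α, β) has prior mean α/(α+β) and prior sample size α+β.
So α+β = 50 and α/(α+β) = 0.63, giving α = 0.63·50 = 31.5 and β = 50 − 31.5 = 18.5.

α = 31.5, β = 18.5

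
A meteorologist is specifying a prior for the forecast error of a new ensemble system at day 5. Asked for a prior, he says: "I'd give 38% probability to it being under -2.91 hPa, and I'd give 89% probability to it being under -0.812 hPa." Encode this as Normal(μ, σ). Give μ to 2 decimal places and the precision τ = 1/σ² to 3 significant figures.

μ = -2.49, τ = 0.533

For Normal(μ,σ), the p-quantile is μ + z_p·σ. Here z_{0.38} = -0.3055, z_{0.89} = 1.227.
So -2.91 = μ − 0.3055σ and -0.812 = μ + 1.227σ.
Subtracting: σ = (-0.812 − -2.91)/(1.227 − (-0.3055)) = 1.37.
Then μ = -2.91 − (-0.3055)·1.37 = -2.49.
Precision τ = 1/σ² = 1/1.369² = 0.533.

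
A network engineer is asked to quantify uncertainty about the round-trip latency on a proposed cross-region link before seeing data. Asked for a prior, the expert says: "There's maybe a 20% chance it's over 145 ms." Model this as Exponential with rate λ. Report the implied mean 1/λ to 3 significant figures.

mean ≈ 90.1 ms

P(T > 145.0) = e^(−λ·145.0) = 0.2, so λ = −ln(0.2)/145.0 = 0.0111.
Mean = 1/λ = 90.1 ms.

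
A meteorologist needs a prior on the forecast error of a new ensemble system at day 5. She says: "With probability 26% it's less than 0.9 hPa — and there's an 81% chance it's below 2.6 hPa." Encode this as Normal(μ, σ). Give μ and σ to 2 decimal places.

The p-quantile of Normal(μ,σ) is μ + z_p·σ, with z_{0.26} = -0.6433 and z_{0.81} = 0.8779.
Eliminate σ: μ = (z₂·x₁ − z₁·x₂)/(z₂ − z₁) = (0.8779·0.9 − (-0.6433)·2.6)/1.521 = 1.62.
Then σ = (x₂ − x₁)/(z₂ − z₁) = (2.6 − 0.9)/1.521 = 1.12.

μ = 1.62, σ = 1.12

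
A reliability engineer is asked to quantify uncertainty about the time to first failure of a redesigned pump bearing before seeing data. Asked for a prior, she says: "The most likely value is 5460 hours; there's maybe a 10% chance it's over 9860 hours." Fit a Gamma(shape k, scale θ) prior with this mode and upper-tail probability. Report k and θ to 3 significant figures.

Gamma(k,θ) with k>1 has mode (k−1)θ, so θ = 5460/(k−1).
Need P(X < 9860) = 0.9 with θ tied to k this way. Start at k = 2, θ = 5460: P(X<9860) ≈ 0.539.
Too low — raise k to concentrate. Iterating converges to k ≈ 6.45.
Then θ = 5460/(6.45−1) ≈ 1000.

k ≈ 6.45, θ ≈ 1000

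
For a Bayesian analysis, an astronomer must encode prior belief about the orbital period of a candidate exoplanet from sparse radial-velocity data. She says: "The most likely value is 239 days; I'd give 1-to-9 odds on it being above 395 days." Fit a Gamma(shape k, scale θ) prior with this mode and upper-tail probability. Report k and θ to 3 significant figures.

k ≈ 8.47, θ ≈ 32

Gamma(k,θ) with k>1 has mode (k−1)θ, so θ = 239/(k−1).
Need P(X < 395) = 0.9 with θ tied to k this way. Start at k = 2, θ = 239: P(X<395) ≈ 0.492.
Too low — raise k to concentrate. Iterating converges to k ≈ 8.47.
Then θ = 239/(8.47−1) ≈ 32.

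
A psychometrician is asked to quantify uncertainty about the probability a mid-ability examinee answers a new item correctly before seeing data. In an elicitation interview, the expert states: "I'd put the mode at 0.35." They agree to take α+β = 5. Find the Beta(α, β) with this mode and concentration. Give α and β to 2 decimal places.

For α,β > 1 the Beta mode is (α−1)/(α+β−2). With α+β = 5, the mode is (α−1)/3.
Set (α−1)/3 = 0.35 → α = 1 + 0.35·3 = 2.05.
β = 5 − α = 2.95.

α = 2.05, β = 2.95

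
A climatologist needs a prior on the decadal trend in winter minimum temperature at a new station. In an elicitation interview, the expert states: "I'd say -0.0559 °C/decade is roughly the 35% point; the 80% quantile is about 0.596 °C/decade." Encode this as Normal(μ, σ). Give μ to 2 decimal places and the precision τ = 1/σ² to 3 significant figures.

μ = 0.15, τ = 3.54

The p-quantile of Normal(μ,σ) is μ + z_p·σ, with z_{0.35} = -0.3853 and z_{0.8} = 0.8416.
Eliminate σ: μ = (z₂·x₁ − z₁·x₂)/(z₂ − z₁) = (0.8416·-0.0559 − (-0.3853)·0.596)/1.227 = 0.15.
Then σ = (x₂ − x₁)/(z₂ − z₁) = (0.596 − -0.0559)/1.227 = 0.53.
Precision τ = 1/σ² = 1/0.5313² = 3.54.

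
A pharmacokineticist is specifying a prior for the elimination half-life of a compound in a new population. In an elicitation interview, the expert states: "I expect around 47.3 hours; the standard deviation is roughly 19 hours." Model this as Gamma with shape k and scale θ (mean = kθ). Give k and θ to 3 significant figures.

k ≈ 6.2, θ ≈ 7.63

For Gamma(k, scale θ): mean = kθ, variance = kθ², so CV = 1/√k.
CV = SD/mean = 19/47.3 = 0.4017, hence k = 1/CV² = 6.2.
Then θ = mean/k = 47.3/6.2 = 7.63.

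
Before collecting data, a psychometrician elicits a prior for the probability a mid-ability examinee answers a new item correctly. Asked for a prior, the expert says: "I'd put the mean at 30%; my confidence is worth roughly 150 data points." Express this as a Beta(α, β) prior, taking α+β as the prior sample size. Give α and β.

Under the effective-sample-size interpretation, Beta(α, β) has prior mean α/(α+β) and prior sample size α+β.
So α+β = 150 and α/(α+β) = 0.3, giving α = 0.3·150 = 45 and β = 150 − 45 = 105.

α = 45, β = 105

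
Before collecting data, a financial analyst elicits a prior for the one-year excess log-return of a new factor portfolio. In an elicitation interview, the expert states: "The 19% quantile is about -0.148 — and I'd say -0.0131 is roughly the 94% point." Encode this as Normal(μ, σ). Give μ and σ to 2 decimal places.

μ = -0.10, σ = 0.06

The p-quantile of Normal(μ,σ) is μ + z_p·σ, with z_{0.19} = -0.8779 and z_{0.94} = 1.555.
Eliminate σ: μ = (z₂·x₁ − z₁·x₂)/(z₂ − z₁) = (1.555·-0.148 − (-0.8779)·-0.0131)/2.433 = -0.10.
Then σ = (x₂ − x₁)/(z₂ − z₁) = (-0.0131 − -0.148)/2.433 = 0.06.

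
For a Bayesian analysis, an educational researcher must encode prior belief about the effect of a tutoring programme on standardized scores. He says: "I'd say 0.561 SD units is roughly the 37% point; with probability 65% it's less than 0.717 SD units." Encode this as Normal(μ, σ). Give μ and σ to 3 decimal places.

For Normal(μ,σ), the p-quantile is μ + z_p·σ. Here z_{0.37} = -0.3319, z_{0.65} = 0.3853.
So 0.561 = μ − 0.3319σ and 0.717 = μ + 0.3853σ.
Subtracting: σ = (0.717 − 0.561)/(0.3853 − (-0.3319)) = 0.218.
Then μ = 0.561 − (-0.3319)·0.218 = 0.633.

μ = 0.633, σ = 0.218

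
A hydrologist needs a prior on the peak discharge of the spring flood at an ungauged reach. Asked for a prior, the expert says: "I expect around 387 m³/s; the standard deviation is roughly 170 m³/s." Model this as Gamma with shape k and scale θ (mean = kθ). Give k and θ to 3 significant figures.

For Gamma(k, scale θ): mean = kθ, variance = kθ², so CV = 1/√k.
CV = SD/mean = 170/387 = 0.4393, hence k = 1/CV² = 5.18.
Then θ = mean/k = 387/5.18 = 74.7.

k ≈ 5.18, θ ≈ 74.7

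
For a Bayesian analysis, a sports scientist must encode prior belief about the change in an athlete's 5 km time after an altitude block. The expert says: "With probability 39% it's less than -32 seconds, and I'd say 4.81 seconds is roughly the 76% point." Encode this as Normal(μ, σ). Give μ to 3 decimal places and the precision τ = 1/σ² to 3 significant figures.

The p-quantile of Normal(μ,σ) is μ + z_p·σ, with z_{0.39} = -0.2793 and z_{0.76} = 0.7063.
Eliminate σ: μ = (z₂·x₁ − z₁·x₂)/(z₂ − z₁) = (0.7063·-32 − (-0.2793)·4.81)/0.9856 = -21.568.
Then σ = (x₂ − x₁)/(z₂ − z₁) = (4.81 − -32)/0.9856 = 37.347.
Precision τ = 1/σ² = 1/37.35² = 0.000717.

μ = -21.568, τ = 0.000717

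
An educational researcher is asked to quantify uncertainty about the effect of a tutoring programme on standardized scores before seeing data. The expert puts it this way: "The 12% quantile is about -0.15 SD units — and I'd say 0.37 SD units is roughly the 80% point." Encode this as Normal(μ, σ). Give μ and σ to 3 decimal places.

For Normal(μ,σ), the p-quantile is μ + z_p·σ. Here z_{0.12} = -1.175, z_{0.8} = 0.8416.
So -0.15 = μ − 1.175σ and 0.37 = μ + 0.8416σ.
Subtracting: σ = (0.37 − -0.15)/(0.8416 − (-1.175)) = 0.258.
Then μ = -0.15 − (-1.175)·0.258 = 0.153.

μ = 0.153, σ = 0.258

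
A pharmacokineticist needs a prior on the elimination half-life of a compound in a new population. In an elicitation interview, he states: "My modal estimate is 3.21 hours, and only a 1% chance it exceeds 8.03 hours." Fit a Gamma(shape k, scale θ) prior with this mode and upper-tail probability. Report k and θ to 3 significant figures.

k ≈ 6.58, θ ≈ 0.575

Gamma(k,θ) with k>1 has mode (k−1)θ, so θ = 3.21/(k−1).
Need P(X < 8.03) = 0.99 with θ tied to k this way. Start at k = 2, θ = 3.21: P(X<8.03) ≈ 0.713.
Too low — raise k to concentrate. Iterating converges to k ≈ 6.58.
Then θ = 3.21/(6.58−1) ≈ 0.575.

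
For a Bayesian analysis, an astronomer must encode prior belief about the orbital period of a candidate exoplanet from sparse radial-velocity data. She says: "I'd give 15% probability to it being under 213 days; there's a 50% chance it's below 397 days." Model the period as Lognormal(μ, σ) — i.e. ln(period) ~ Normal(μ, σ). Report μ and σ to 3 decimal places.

If T ~ Lognormal(μ,σ) then ln T ~ Normal(μ,σ), so the p-quantile of ln T is μ + z_p·σ.
ln(213) = 5.361 and ln(397) = 5.984; z_{0.15} = -1.036, z_{0.5} = 0.
σ = (5.984 − 5.361)/(0 − (-1.036)) = 0.601.
μ = 5.361 − (-1.036)·0.601 = 5.984.

μ ≈ 5.984, σ ≈ 0.601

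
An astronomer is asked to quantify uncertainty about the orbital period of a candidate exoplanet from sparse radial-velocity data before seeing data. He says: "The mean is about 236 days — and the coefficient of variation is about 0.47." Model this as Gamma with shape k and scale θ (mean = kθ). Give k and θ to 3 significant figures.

k ≈ 4.53, θ ≈ 52.1

For Gamma(k, scale θ): mean = kθ, variance = kθ², so CV = 1/√k.
CV = 0.47, hence k = 1/CV² = 4.53.
Then θ = mean/k = 236/4.53 = 52.1.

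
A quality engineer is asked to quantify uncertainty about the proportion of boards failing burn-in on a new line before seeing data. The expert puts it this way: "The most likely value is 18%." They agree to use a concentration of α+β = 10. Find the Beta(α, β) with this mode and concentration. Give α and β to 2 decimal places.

For α,β > 1 the Beta mode is (α−1)/(α+β−2). With α+β = 10, the mode is (α−1)/8.
Set (α−1)/8 = 0.18 → α = 1 + 0.18·8 = 2.44.
β = 10 − α = 7.56.

α = 2.44, β = 7.56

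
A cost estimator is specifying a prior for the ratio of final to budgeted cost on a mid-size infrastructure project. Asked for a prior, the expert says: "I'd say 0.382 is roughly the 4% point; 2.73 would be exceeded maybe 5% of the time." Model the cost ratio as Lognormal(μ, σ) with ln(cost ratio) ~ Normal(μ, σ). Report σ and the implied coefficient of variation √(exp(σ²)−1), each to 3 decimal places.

If T ~ Lognormal(μ,σ) then ln T ~ Normal(μ,σ), so the p-quantile of ln T is μ + z_p·σ.
ln(0.382) = -0.9623 and ln(2.73) = 1.004; z_{0.04} = -1.751, z_{0.95} = 1.645.
σ = (1.004 − -0.9623)/(1.645 − (-1.751)) = 0.579.
μ = -0.9623 − (-1.751)·0.579 = 0.052.
CV = √(exp(σ²)−1) = √(exp(0.3355)−1) = 0.631.

σ ≈ 0.579, CV ≈ 0.631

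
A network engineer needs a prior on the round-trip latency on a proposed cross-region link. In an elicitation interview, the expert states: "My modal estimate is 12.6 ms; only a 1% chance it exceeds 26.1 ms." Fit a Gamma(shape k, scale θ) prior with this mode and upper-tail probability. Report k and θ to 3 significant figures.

Gamma(k,θ) with k>1 has mode (k−1)θ, so θ = 12.6/(k−1).
Need P(X < 26.1) = 0.99 with θ tied to k this way. Start at k = 2, θ = 12.6: P(X<26.1) ≈ 0.613.
Too low — raise k to concentrate. Iterating converges to k ≈ 10.2.
Then θ = 12.6/(10.2−1) ≈ 1.37.

k ≈ 10.2, θ ≈ 1.37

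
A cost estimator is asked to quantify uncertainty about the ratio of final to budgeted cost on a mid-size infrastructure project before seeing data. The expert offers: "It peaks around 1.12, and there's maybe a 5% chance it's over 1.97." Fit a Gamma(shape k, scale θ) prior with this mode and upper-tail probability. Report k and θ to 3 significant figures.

Gamma(k,θ) with k>1 has mode (k−1)θ, so θ = 1.12/(k−1).
Need P(X < 1.97) = 0.95 with θ tied to k this way. Start at k = 2, θ = 1.12: P(X<1.97) ≈ 0.525.
Too low — raise k to concentrate. Iterating converges to k ≈ 9.75.
Then θ = 1.12/(9.75−1) ≈ 0.128.

k ≈ 9.75, θ ≈ 0.128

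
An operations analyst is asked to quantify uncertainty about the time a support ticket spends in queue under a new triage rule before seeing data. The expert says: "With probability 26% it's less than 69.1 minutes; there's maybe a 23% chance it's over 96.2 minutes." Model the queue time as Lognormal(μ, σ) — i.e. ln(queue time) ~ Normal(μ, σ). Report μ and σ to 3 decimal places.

μ ≈ 4.390, σ ≈ 0.239

If T ~ Lognormal(μ,σ) then ln T ~ Normal(μ,σ), so the p-quantile of ln T is μ + z_p·σ.
ln(69.1) = 4.236 and ln(96.2) = 4.566; z_{0.26} = -0.6433, z_{0.77} = 0.7388.
σ = (4.566 − 4.236)/(0.7388 − (-0.6433)) = 0.239.
μ = 4.236 − (-0.6433)·0.239 = 4.390.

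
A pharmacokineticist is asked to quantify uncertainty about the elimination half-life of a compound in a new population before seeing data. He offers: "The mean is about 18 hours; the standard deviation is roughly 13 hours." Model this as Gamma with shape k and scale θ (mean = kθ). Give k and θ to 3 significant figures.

k ≈ 1.92, θ ≈ 9.39

For Gamma(k, scale θ): mean = kθ, variance = kθ², so CV = 1/√k.
CV = SD/mean = 13/18 = 0.7222, hence k = 1/CV² = 1.92.
Then θ = mean/k = 18/1.92 = 9.39.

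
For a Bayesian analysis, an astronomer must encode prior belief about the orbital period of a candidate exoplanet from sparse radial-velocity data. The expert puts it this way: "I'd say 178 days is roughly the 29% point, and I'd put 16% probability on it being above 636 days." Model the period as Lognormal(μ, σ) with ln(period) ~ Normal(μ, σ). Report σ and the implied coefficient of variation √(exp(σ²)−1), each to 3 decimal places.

σ ≈ 0.823, CV ≈ 0.984

If T ~ Lognormal(μ,σ) then ln T ~ Normal(μ,σ), so the p-quantile of ln T is μ + z_p·σ.
ln(178) = 5.182 and ln(636) = 6.455; z_{0.29} = -0.5534, z_{0.84} = 0.9945.
σ = (6.455 − 5.182)/(0.9945 − (-0.5534)) = 0.823.
μ = 5.182 − (-0.5534)·0.823 = 5.637.
CV = √(exp(σ²)−1) = √(exp(0.6768)−1) = 0.984.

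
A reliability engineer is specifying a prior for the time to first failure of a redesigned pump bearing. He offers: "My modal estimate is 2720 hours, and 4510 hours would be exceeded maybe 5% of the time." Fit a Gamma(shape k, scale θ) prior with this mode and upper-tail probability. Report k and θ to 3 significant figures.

k ≈ 11.9, θ ≈ 249

Gamma(k,θ) with k>1 has mode (k−1)θ, so θ = 2720/(k−1).
Need P(X < 4510) = 0.95 with θ tied to k this way. Start at k = 2, θ = 2720: P(X<4510) ≈ 0.494.
Too low — raise k to concentrate. Iterating converges to k ≈ 11.9.
Then θ = 2720/(11.9−1) ≈ 249.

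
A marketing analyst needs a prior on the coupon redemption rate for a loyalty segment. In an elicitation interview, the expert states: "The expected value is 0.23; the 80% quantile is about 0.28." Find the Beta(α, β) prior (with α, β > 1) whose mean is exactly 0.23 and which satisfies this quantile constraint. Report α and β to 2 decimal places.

With mean 0.23 fixed, write α = 0.23s, β = 0.77s where s = α+β.
Need P(θ < 0.28) = 0.8 under Beta(0.23s, 0.77s). Normal approximation: (q−m)/√(m(1−m)/s) ≈ z_{0.8} = 0.842, so s ≈ 0.23·0.77·(0.842)²/(0.28−0.23)² = 50.2.
At s = 50.2: P(θ<0.28) ≈ 0.805. Adjusting to match 0.8 gives s ≈ 47.66.
So α = 0.23·47.66 ≈ 10.96, β = 0.77·47.66 ≈ 36.69.

α ≈ 10.96, β ≈ 36.69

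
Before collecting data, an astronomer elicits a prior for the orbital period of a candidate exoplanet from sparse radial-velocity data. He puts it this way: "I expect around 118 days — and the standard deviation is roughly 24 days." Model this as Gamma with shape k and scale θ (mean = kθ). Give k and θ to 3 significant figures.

k ≈ 24.2, θ ≈ 4.88

For Gamma(k, scale θ): mean = kθ, variance = kθ², so CV = 1/√k.
CV = SD/mean = 24/118 = 0.2034, hence k = 1/CV² = 24.2.
Then θ = mean/k = 118/24.2 = 4.88.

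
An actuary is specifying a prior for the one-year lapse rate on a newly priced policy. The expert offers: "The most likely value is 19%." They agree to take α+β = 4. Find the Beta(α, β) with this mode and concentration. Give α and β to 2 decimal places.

For α,β > 1 the Beta mode is (α−1)/(α+β−2). With α+β = 4, the mode is (α−1)/2.
Set (α−1)/2 = 0.19 → α = 1 + 0.19·2 = 1.38.
β = 4 − α = 2.62.

α = 1.38, β = 2.62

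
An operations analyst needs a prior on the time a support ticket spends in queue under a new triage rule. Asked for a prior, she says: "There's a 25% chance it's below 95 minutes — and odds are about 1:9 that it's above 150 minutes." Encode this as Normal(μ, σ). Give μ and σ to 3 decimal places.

μ = 113.965, σ = 28.118

The p-quantile of Normal(μ,σ) is μ + z_p·σ, with z_{0.25} = -0.6745 and z_{0.9} = 1.282.
Eliminate σ: μ = (z₂·x₁ − z₁·x₂)/(z₂ − z₁) = (1.282·95 − (-0.6745)·150)/1.956 = 113.965.
Then σ = (x₂ − x₁)/(z₂ − z₁) = (150 − 95)/1.956 = 28.118.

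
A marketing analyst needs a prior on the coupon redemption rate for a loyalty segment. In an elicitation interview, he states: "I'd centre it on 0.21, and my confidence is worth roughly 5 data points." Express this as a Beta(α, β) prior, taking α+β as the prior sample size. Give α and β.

α = 1.05, β = 3.95

Under the effective-sample-size interpretation, Beta(α, β) has prior mean α/(α+β) and prior sample size α+β.
So α+β = 5 and α/(α+β) = 0.21, giving α = 0.21·5 = 1.05 and β = 5 − 1.05 = 3.95.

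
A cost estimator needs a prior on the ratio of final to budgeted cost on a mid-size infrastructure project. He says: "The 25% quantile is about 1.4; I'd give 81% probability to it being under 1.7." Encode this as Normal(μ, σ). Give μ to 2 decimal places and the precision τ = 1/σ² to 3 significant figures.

μ = 1.53, τ = 26.8

For Normal(μ,σ), the p-quantile is μ + z_p·σ. Here z_{0.25} = -0.6745, z_{0.81} = 0.8779.
So 1.4 = μ − 0.6745σ and 1.7 = μ + 0.8779σ.
Subtracting: σ = (1.7 − 1.4)/(0.8779 − (-0.6745)) = 0.19.
Then μ = 1.4 − (-0.6745)·0.19 = 1.53.
Precision τ = 1/σ² = 1/0.1933² = 26.8.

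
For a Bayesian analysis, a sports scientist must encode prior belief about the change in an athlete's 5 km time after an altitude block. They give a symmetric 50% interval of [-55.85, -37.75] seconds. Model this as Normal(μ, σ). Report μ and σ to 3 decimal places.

μ = -46.800, σ = 13.418

A symmetric 50% interval runs μ ± z·σ with z = 0.6745.
Half-width = 9.05, so σ = 9.05/0.6745 = 13.418.
μ is the interval midpoint, -46.800.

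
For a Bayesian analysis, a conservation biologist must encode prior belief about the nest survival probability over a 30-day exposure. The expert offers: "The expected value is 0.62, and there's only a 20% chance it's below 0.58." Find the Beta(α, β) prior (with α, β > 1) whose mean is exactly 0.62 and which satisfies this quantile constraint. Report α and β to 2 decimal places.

With mean 0.62 fixed, write α = 0.62s, β = 0.38s where s = α+β.
Need P(θ < 0.58) = 0.2 under Beta(0.62s, 0.38s). Normal approximation: (q−m)/√(m(1−m)/s) ≈ z_{0.2} = -0.842, so s ≈ 0.62·0.38·(-0.842)²/(0.58−0.62)² = 104.3.
At s = 104.3: P(θ<0.58) ≈ 0.199. Adjusting to match 0.2 gives s ≈ 103.20.
So α = 0.62·103.20 ≈ 63.99, β = 0.38·103.20 ≈ 39.22.

α ≈ 63.99, β ≈ 39.22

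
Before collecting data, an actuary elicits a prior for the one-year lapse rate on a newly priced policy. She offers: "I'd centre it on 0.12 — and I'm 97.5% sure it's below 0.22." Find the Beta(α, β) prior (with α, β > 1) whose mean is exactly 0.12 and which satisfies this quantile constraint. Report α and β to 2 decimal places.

With mean 0.12 fixed, write α = 0.12s, β = 0.88s where s = α+β.
Need P(θ < 0.22) = 0.975 under Beta(0.12s, 0.88s). Normal approximation: (q−m)/√(m(1−m)/s) ≈ z_{0.975} = 1.96, so s ≈ 0.12·0.88·(1.96)²/(0.22−0.12)² = 40.6.
At s = 40.6: P(θ<0.22) ≈ 0.960. Adjusting to match 0.975 gives s ≈ 52.09.
So α = 0.12·52.09 ≈ 6.25, β = 0.88·52.09 ≈ 45.84.

α ≈ 6.25, β ≈ 45.84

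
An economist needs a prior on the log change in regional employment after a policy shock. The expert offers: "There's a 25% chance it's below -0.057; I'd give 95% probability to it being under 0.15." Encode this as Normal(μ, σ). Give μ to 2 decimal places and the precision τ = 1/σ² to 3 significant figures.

The p-quantile of Normal(μ,σ) is μ + z_p·σ, with z_{0.25} = -0.6745 and z_{0.95} = 1.645.
Eliminate σ: μ = (z₂·x₁ − z₁·x₂)/(z₂ − z₁) = (1.645·-0.057 − (-0.6745)·0.15)/2.319 = 0.00.
Then σ = (x₂ − x₁)/(z₂ − z₁) = (0.15 − -0.057)/2.319 = 0.09.
Precision τ = 1/σ² = 1/0.08925² = 126.

μ = 0.00, τ = 126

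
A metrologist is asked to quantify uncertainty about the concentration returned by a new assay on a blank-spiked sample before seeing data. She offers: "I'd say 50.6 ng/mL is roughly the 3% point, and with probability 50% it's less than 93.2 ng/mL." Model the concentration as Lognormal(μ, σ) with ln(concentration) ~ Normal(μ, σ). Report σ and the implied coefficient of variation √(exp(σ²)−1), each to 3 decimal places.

If T ~ Lognormal(μ,σ) then ln T ~ Normal(μ,σ), so the p-quantile of ln T is μ + z_p·σ.
ln(50.6) = 3.924 and ln(93.2) = 4.535; z_{0.03} = -1.881, z_{0.5} = 0.
σ = (4.535 − 3.924)/(0 − (-1.881)) = 0.325.
μ = 3.924 − (-1.881)·0.325 = 4.535.
CV = √(exp(σ²)−1) = √(exp(0.1055)−1) = 0.334.

σ ≈ 0.325, CV ≈ 0.334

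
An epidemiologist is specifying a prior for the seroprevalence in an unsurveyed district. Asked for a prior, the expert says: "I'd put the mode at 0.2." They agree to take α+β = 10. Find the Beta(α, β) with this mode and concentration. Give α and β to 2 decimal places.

For α,β > 1 the Beta mode is (α−1)/(α+β−2). With α+β = 10, the mode is (α−1)/8.
Set (α−1)/8 = 0.2 → α = 1 + 0.2·8 = 2.60.
β = 10 − α = 7.40.

α = 2.60, β = 7.40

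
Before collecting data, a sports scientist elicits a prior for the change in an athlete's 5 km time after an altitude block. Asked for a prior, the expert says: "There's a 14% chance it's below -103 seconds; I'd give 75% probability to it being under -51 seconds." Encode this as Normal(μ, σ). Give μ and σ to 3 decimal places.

For Normal(μ,σ), the p-quantile is μ + z_p·σ. Here z_{0.14} = -1.08, z_{0.75} = 0.6745.
So -103 = μ − 1.08σ and -51 = μ + 0.6745σ.
Subtracting: σ = (-51 − -103)/(0.6745 − (-1.08)) = 29.633.
Then μ = -103 − (-1.08)·29.633 = -70.987.

μ = -70.987, σ = 29.633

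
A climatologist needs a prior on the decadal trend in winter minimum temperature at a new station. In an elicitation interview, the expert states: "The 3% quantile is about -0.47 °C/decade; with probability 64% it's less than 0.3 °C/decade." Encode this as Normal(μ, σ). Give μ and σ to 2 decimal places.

For Normal(μ,σ), the p-quantile is μ + z_p·σ. Here z_{0.03} = -1.881, z_{0.64} = 0.3585.
So -0.47 = μ − 1.881σ and 0.3 = μ + 0.3585σ.
Subtracting: σ = (0.3 − -0.47)/(0.3585 − (-1.881)) = 0.34.
Then μ = -0.47 − (-1.881)·0.34 = 0.18.

μ = 0.18, σ = 0.34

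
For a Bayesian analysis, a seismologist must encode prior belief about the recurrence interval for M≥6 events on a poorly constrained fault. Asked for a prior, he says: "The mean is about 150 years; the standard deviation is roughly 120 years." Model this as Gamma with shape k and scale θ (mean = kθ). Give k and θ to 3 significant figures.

For Gamma(k, scale θ): mean = kθ, variance = kθ², so CV = 1/√k.
CV = SD/mean = 120/150 = 0.8, hence k = 1/CV² = 1.56.
Then θ = mean/k = 150/1.56 = 96.

k ≈ 1.56, θ ≈ 96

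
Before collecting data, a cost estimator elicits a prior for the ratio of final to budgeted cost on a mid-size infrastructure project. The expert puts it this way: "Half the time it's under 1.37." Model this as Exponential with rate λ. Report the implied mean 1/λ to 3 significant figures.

mean ≈ 1.98

Exponential median = ln 2 / λ, so λ = ln 2 / 1.37 = 0.506.
Mean = 1/λ = 1.98.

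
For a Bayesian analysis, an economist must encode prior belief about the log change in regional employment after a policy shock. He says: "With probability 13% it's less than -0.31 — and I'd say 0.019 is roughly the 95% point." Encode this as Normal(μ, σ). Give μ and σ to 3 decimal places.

For Normal(μ,σ), the p-quantile is μ + z_p·σ. Here z_{0.13} = -1.126, z_{0.95} = 1.645.
So -0.31 = μ − 1.126σ and 0.019 = μ + 1.645σ.
Subtracting: σ = (0.019 − -0.31)/(1.645 − (-1.126)) = 0.119.
Then μ = -0.31 − (-1.126)·0.119 = -0.176.

μ = -0.176, σ = 0.119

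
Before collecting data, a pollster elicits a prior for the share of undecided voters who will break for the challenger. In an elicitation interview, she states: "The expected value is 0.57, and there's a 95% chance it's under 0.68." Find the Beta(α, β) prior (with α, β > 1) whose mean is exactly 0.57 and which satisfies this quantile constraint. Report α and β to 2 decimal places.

α ≈ 29.88, β ≈ 22.54

With mean 0.57 fixed, write α = 0.57s, β = 0.43s where s = α+β.
Need P(θ < 0.68) = 0.95 under Beta(0.57s, 0.43s). Normal approximation: (q−m)/√(m(1−m)/s) ≈ z_{0.95} = 1.64, so s ≈ 0.57·0.43·(1.64)²/(0.68−0.57)² = 54.8.
At s = 54.8: P(θ<0.68) ≈ 0.954. Adjusting to match 0.95 gives s ≈ 52.42.
So α = 0.57·52.42 ≈ 29.88, β = 0.43·52.42 ≈ 22.54.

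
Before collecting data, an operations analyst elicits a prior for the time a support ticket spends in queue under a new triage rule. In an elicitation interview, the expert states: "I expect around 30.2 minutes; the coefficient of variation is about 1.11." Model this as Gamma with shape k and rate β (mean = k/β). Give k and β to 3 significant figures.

k ≈ 0.812, β ≈ 0.0269

For Gamma(k, rate β): mean = k/β, variance = k/β², so CV = 1/√k.
CV = 1.11, hence k = 1/CV² = 0.812.
Then β = k/mean = 0.812/30.2 = 0.0269.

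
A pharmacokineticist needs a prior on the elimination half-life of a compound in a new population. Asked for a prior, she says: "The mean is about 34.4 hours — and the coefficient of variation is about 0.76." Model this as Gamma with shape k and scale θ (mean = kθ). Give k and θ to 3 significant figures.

For Gamma(k, scale θ): mean = kθ, variance = kθ², so CV = 1/√k.
CV = 0.76, hence k = 1/CV² = 1.73.
Then θ = mean/k = 34.4/1.73 = 19.9.

k ≈ 1.73, θ ≈ 19.9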